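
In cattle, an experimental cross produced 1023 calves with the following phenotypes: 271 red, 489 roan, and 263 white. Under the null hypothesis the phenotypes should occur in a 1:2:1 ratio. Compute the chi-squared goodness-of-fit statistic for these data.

Total ratio parts = 4. Expected numbers out of 1023:
  red: 1023 × 1/4 = 255.75
  roan: 1023 × 2/4 = 511.5
  white: 1023 × 1/4 = 255.75
χ² = Σ (O − E)² / E
  red: (271 − 255.75)² / 255.75 = 0.9093
  roan: (489 − 511.5)² / 511.5 = 0.9897
  white: (263 − 255.75)² / 255.75 = 0.2055
χ² = 0.9093 + 0.9897 + 0.2055 = 2.1045 ≈ 2.105

2.105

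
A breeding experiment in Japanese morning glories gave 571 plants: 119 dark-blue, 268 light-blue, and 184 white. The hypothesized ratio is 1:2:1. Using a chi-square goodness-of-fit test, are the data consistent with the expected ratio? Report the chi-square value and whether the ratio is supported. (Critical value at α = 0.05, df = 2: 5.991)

16.944; not consistent

The 1:2:1 ratio has 4 parts, so with N = 571 the expected counts are:
  dark-blue: 571 × 1/4 = 142.75
  light-blue: 571 × 2/4 = 285.5
  white: 571 × 1/4 = 142.75
χ² = Σ (O − E)² / E
  dark-blue: (119 − 142.75)² / 142.75 = 3.9514
  light-blue: (268 − 285.5)² / 285.5 = 1.0727
  white: (184 − 142.75)² / 142.75 = 11.9199
χ² = 3.9514 + 1.0727 + 11.9199 = 16.944
Degrees of freedom = 3 − 1 = 2; critical value at α = 0.05 is 5.991.
Since 16.944 > 5.991, we reject the null hypothesis — the data do not fit the 1:2:1 ratio.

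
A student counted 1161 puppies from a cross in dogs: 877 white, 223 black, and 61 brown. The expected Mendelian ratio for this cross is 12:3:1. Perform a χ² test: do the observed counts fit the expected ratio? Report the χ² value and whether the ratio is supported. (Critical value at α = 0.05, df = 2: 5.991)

2.017; consistent

Under the 12:3:1 hypothesis (Σ ratio = 16, N = 1161):
  white: 1161 × 12/16 = 870.75
  black: 1161 × 3/16 = 217.6875
  brown: 1161 × 1/16 = 72.5625
χ² = Σ (O − E)² / E
  white: (877 − 870.75)² / 870.75 = 0.0449
  black: (223 − 217.6875)² / 217.6875 = 0.1296
  brown: (61 − 72.5625)² / 72.5625 = 1.8424
χ² = 0.0449 + 0.1296 + 1.8424 = 2.0169 ≈ 2.017
Degrees of freedom = 3 − 1 = 2; critical value at α = 0.05 is 5.991.
Since 2.017 < 5.991, we fail to reject the null hypothesis — the data are consistent with the 12:3:1 ratio.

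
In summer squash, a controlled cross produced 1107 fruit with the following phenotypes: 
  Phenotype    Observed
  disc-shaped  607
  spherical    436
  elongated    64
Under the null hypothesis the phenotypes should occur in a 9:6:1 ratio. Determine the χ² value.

Total ratio parts = 16. Expected numbers out of 1107:
  disc-shaped: 1107 × 9/16 = 622.6875
  spherical: 1107 × 6/16 = 415.125
  elongated: 1107 × 1/16 = 69.1875
χ² = Σ (O − E)² / E
  disc-shaped: (607 − 622.6875)² / 622.6875 = 0.3952
  spherical: (436 − 415.125)² / 415.125 = 1.0497
  elongated: (64 − 69.1875)² / 69.1875 = 0.3889
χ² = 0.3952 + 1.0497 + 0.3889 = 1.8338 ≈ 1.834

1.834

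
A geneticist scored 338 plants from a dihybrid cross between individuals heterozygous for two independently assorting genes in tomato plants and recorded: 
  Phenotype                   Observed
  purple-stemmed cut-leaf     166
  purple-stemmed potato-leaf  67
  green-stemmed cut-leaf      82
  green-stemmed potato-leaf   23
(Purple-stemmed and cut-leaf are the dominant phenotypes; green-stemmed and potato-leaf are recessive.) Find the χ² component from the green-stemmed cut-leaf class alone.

5.474

A dihybrid F₂ with independent assortment and complete dominance at both loci gives a 9:3:3:1 phenotypic ratio.
Under the 9:3:3:1 hypothesis (Σ ratio = 16, N = 338):
  purple-stemmed cut-leaf: 338 × 9/16 = 190.125
  purple-stemmed potato-leaf: 338 × 3/16 = 63.375
  green-stemmed cut-leaf: 338 × 3/16 = 63.375
  green-stemmed potato-leaf: 338 × 1/16 = 21.125
Contribution of green-stemmed cut-leaf: (82 − 63.375)² / 63.375 = 5.4736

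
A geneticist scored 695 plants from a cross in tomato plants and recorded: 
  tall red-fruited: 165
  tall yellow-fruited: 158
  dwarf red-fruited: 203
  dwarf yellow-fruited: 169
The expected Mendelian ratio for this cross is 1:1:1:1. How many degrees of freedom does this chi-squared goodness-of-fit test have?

3

A goodness-of-fit test with 4 phenotype classes has df = 4 − 1 = 3.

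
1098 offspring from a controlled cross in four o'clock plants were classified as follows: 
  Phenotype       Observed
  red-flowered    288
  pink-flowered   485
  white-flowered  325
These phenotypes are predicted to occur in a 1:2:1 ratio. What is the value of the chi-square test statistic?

Total ratio parts = 4. Expected numbers out of 1098:
  red-flowered: 1098 × 1/4 = 274.5
  pink-flowered: 1098 × 2/4 = 549
  white-flowered: 1098 × 1/4 = 274.5
χ² = Σ (O − E)² / E
  red-flowered: (288 − 274.5)² / 274.5 = 0.6639
  pink-flowered: (485 − 549)² / 549 = 7.4608
  white-flowered: (325 − 274.5)² / 274.5 = 9.2905
χ² = 0.6639 + 7.4608 + 9.2905 = 17.4152 ≈ 17.415

17.415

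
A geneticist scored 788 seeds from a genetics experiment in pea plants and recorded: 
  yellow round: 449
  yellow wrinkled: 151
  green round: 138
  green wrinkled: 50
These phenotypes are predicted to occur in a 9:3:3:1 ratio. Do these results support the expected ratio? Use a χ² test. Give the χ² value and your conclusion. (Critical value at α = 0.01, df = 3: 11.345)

The 9:3:3:1 ratio has 16 parts, so with N = 788 the expected counts are:
  yellow round: 788 × 9/16 = 443.25
  yellow wrinkled: 788 × 3/16 = 147.75
  green round: 788 × 3/16 = 147.75
  green wrinkled: 788 × 1/16 = 49.25
χ² = Σ (O − E)² / E
  yellow round: (449 − 443.25)² / 443.25 = 0.0746
  yellow wrinkled: (151 − 147.75)² / 147.75 = 0.0715
  green round: (138 − 147.75)² / 147.75 = 0.6434
  green wrinkled: (50 − 49.25)² / 49.25 = 0.0114
χ² = 0.0746 + 0.0715 + 0.6434 + 0.0114 = 0.8009 ≈ 0.801
Degrees of freedom = 4 − 1 = 3; critical value at α = 0.01 is 11.345.
Since 0.801 < 11.345, we fail to reject the null hypothesis — the data are consistent with the 9:3:3:1 ratio.

0.801; consistent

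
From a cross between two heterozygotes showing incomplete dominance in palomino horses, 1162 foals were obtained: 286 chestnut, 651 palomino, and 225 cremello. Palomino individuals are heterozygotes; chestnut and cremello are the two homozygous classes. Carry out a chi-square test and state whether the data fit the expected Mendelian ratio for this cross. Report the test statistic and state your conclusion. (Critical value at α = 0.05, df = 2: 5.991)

23.272; not consistent

With incomplete dominance, a heterozygote × heterozygote cross gives a 1:2:1 phenotypic ratio.
Total ratio parts = 4. Expected numbers out of 1162:
  chestnut: 1162 × 1/4 = 290.5
  palomino: 1162 × 2/4 = 581
  cremello: 1162 × 1/4 = 290.5
χ² = Σ (O − E)² / E
  chestnut: (286 − 290.5)² / 290.5 = 0.0697
  palomino: (651 − 581)² / 581 = 8.4337
  cremello: (225 − 290.5)² / 290.5 = 14.7685
χ² = 0.0697 + 8.4337 + 14.7685 = 23.2719 ≈ 23.272
Degrees of freedom = 3 − 1 = 2; critical value at α = 0.05 is 5.991.
Since 23.272 > 5.991, we reject the null hypothesis — the data do not fit the 1:2:1 ratio.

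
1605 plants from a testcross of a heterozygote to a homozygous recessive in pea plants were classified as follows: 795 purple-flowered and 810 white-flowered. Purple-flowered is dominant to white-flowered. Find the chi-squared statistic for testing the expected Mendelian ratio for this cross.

0.140

A testcross of a heterozygote (Aa × aa) gives a 1:1 phenotypic ratio.
Under the 1:1 hypothesis (Σ ratio = 2, N = 1605):
  purple-flowered: 1605 × 1/2 = 802.5
  white-flowered: 1605 × 1/2 = 802.5
χ² = Σ (O − E)² / E
  purple-flowered: (795 − 802.5)² / 802.5 = 0.0701
  white-flowered: (810 − 802.5)² / 802.5 = 0.0701
χ² = 0.0701 + 0.0701 = 0.1402 ≈ 0.140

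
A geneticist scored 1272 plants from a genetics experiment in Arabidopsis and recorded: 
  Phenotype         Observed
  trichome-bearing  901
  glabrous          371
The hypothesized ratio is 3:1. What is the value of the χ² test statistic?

The 3:1 ratio has 4 parts, so with N = 1272 the expected counts are:
  trichome-bearing: 1272 × 3/4 = 954
  glabrous: 1272 × 1/4 = 318
χ² = Σ (O − E)² / E
  trichome-bearing: (901 − 954)² / 954 = 2.9444
  glabrous: (371 − 318)² / 318 = 8.8333
χ² = 2.9444 + 8.8333 = 11.7777 ≈ 11.778

11.778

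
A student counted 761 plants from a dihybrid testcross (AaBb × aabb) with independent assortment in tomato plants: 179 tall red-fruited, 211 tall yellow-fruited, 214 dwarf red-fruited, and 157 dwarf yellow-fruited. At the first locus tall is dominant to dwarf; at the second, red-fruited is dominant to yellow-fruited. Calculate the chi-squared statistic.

11.704

A dihybrid testcross with independent assortment gives a 1:1:1:1 ratio.
Under the 1:1:1:1 hypothesis (Σ ratio = 4, N = 761):
  tall red-fruited: 761 × 1/4 = 190.25
  tall yellow-fruited: 761 × 1/4 = 190.25
  dwarf red-fruited: 761 × 1/4 = 190.25
  dwarf yellow-fruited: 761 × 1/4 = 190.25
χ² = Σ (O − E)² / E
  tall red-fruited: (179 − 190.25)² / 190.25 = 0.6652
  tall yellow-fruited: (211 − 190.25)² / 190.25 = 2.2631
  dwarf red-fruited: (214 − 190.25)² / 190.25 = 2.9648
  dwarf yellow-fruited: (157 − 190.25)² / 190.25 = 5.8111
χ² = 0.6652 + 2.2631 + 2.9648 + 5.8111 = 11.7042 ≈ 11.704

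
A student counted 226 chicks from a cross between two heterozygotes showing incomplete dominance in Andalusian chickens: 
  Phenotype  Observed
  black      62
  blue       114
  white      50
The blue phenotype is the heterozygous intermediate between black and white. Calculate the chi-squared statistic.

1.292

With incomplete dominance, a heterozygote × heterozygote cross gives a 1:2:1 phenotypic ratio.
Expected counts for N = 226 under a 1:2:1 ratio (total parts = 4):
  black: 226 × 1/4 = 56.5
  blue: 226 × 2/4 = 113
  white: 226 × 1/4 = 56.5
χ² = Σ (O − E)² / E
  black: (62 − 56.5)² / 56.5 = 0.5354
  blue: (114 − 113)² / 113 = 0.0088
  white: (50 − 56.5)² / 56.5 = 0.7478
χ² = 0.5354 + 0.0088 + 0.7478 = 1.292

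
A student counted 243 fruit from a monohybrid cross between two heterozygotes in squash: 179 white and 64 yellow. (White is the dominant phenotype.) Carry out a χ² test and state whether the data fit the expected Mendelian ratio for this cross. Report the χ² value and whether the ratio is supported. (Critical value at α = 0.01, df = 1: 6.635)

For a monohybrid cross between heterozygotes with complete dominance, the expected phenotypic ratio is 3:1.
Expected counts for N = 243 under a 3:1 ratio (total parts = 4):
  white: 243 × 3/4 = 182.25
  yellow: 243 × 1/4 = 60.75
χ² = Σ (O − E)² / E
  white: (179 − 182.25)² / 182.25 = 0.0580
  yellow: (64 − 60.75)² / 60.75 = 0.1739
χ² = 0.0580 + 0.1739 = 0.2319 ≈ 0.232
Degrees of freedom = 2 − 1 = 1; critical value at α = 0.01 is 6.635.
Since 0.232 < 6.635, we fail to reject the null hypothesis — the data are consistent with the 3:1 ratio.

0.232; consistent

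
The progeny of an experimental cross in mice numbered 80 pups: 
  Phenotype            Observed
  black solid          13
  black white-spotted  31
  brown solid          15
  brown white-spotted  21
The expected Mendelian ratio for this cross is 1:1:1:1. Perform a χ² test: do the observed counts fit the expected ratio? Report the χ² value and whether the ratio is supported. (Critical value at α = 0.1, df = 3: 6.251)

Under the 1:1:1:1 hypothesis (Σ ratio = 4, N = 80):
  black solid: 80 × 1/4 = 20
  black white-spotted: 80 × 1/4 = 20
  brown solid: 80 × 1/4 = 20
  brown white-spotted: 80 × 1/4 = 20
χ² = Σ (O − E)² / E
  black solid: (13 − 20)² / 20 = 2.4500
  black white-spotted: (31 − 20)² / 20 = 6.0500
  brown solid: (15 − 20)² / 20 = 1.2500
  brown white-spotted: (21 − 20)² / 20 = 0.0500
χ² = 2.4500 + 6.0500 + 1.2500 + 0.0500 = 9.800
Degrees of freedom = 4 − 1 = 3; critical value at α = 0.1 is 6.251.
Since 9.800 > 6.251, we reject the null hypothesis — the data do not fit the 1:1:1:1 ratio.

9.800; not consistent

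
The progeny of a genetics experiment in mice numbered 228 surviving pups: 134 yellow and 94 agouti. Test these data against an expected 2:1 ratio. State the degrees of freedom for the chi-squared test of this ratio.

1

A goodness-of-fit test with 2 phenotype classes has df = 2 − 1 = 1.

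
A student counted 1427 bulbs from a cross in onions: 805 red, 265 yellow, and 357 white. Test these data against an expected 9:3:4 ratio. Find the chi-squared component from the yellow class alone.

The 9:3:4 ratio has 16 parts, so with N = 1427 the expected counts are:
  red: 1427 × 9/16 = 802.6875
  yellow: 1427 × 3/16 = 267.5625
  white: 1427 × 4/16 = 356.75
Contribution of yellow: (265 − 267.5625)² / 267.5625 = 0.0245

0.025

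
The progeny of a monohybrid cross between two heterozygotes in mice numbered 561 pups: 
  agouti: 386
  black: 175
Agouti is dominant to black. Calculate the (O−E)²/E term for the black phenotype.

For a monohybrid cross between heterozygotes with complete dominance, the expected phenotypic ratio is 3:1.
The 3:1 ratio has 4 parts, so with N = 561 the expected counts are:
  agouti: 561 × 3/4 = 420.75
  black: 561 × 1/4 = 140.25
Contribution of black: (175 − 140.25)² / 140.25 = 8.6101

8.610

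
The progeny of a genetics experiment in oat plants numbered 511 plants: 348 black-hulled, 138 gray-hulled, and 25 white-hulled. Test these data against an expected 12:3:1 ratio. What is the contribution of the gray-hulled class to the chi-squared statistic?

The 12:3:1 ratio has 16 parts, so with N = 511 the expected counts are:
  black-hulled: 511 × 12/16 = 383.25
  gray-hulled: 511 × 3/16 = 95.8125
  white-hulled: 511 × 1/16 = 31.9375
Contribution of gray-hulled: (138 − 95.8125)² / 95.8125 = 18.5757

18.576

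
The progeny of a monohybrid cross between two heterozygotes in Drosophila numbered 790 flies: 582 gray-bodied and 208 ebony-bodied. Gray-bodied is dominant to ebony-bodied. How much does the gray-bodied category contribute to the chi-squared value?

For a monohybrid cross between heterozygotes with complete dominance, the expected phenotypic ratio is 3:1.
The 3:1 ratio has 4 parts, so with N = 790 the expected counts are:
  gray-bodied: 790 × 3/4 = 592.5
  ebony-bodied: 790 × 1/4 = 197.5
Contribution of gray-bodied: (582 − 592.5)² / 592.5 = 0.1861

0.186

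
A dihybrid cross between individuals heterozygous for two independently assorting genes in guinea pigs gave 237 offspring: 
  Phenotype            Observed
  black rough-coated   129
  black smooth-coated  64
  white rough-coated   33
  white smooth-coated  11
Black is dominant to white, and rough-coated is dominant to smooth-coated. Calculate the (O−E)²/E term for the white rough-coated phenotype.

A dihybrid F₂ with independent assortment and complete dominance at both loci gives a 9:3:3:1 phenotypic ratio.
Under the 9:3:3:1 hypothesis (Σ ratio = 16, N = 237):
  black rough-coated: 237 × 9/16 = 133.3125
  black smooth-coated: 237 × 3/16 = 44.4375
  white rough-coated: 237 × 3/16 = 44.4375
  white smooth-coated: 237 × 1/16 = 14.8125
Contribution of white rough-coated: (33 − 44.4375)² / 44.4375 = 2.9438

2.944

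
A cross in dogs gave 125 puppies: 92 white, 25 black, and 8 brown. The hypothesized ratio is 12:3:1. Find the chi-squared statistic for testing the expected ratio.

0.141

Total ratio parts = 16. Expected numbers out of 125:
  white: 125 × 12/16 = 93.75
  black: 125 × 3/16 = 23.4375
  brown: 125 × 1/16 = 7.8125
χ² = Σ (O − E)² / E
  white: (92 − 93.75)² / 93.75 = 0.0327
  black: (25 − 23.4375)² / 23.4375 = 0.1042
  brown: (8 − 7.8125)² / 7.8125 = 0.0045
χ² = 0.0327 + 0.1042 + 0.0045 = 0.1414 ≈ 0.141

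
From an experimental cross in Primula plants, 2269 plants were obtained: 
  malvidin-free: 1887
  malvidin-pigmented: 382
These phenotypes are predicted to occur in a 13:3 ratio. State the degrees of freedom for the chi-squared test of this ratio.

1

A goodness-of-fit test with 2 phenotype classes has df = 2 − 1 = 1.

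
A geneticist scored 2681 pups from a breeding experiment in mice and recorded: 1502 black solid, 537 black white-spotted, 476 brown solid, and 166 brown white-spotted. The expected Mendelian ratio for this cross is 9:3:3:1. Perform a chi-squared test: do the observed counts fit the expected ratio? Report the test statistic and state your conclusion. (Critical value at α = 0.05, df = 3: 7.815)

Expected counts for N = 2681 under a 9:3:3:1 ratio (total parts = 16):
  black solid: 2681 × 9/16 = 1508.0625
  black white-spotted: 2681 × 3/16 = 502.6875
  brown solid: 2681 × 3/16 = 502.6875
  brown white-spotted: 2681 × 1/16 = 167.5625
χ² = Σ (O − E)² / E
  black solid: (1502 − 1508.0625)² / 1508.0625 = 0.0244
  black white-spotted: (537 − 502.6875)² / 502.6875 = 2.3421
  brown solid: (476 − 502.6875)² / 502.6875 = 1.4168
  brown white-spotted: (166 − 167.5625)² / 167.5625 = 0.0146
χ² = 0.0244 + 2.3421 + 1.4168 + 0.0146 = 3.7979 ≈ 3.798
Degrees of freedom = 4 − 1 = 3; critical value at α = 0.05 is 7.815.
Since 3.798 < 7.815, we fail to reject the null hypothesis — the data are consistent with the 9:3:3:1 ratio.

3.798; consistent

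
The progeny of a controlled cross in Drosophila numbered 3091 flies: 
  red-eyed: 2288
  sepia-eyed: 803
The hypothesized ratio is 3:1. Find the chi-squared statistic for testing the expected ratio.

Expected counts for N = 3091 under a 3:1 ratio (total parts = 4):
  red-eyed: 3091 × 3/4 = 2318.25
  sepia-eyed: 3091 × 1/4 = 772.75
χ² = Σ (O − E)² / E
  red-eyed: (2288 − 2318.25)² / 2318.25 = 0.3947
  sepia-eyed: (803 − 772.75)² / 772.75 = 1.1842
χ² = 0.3947 + 1.1842 = 1.5789 ≈ 1.579

1.579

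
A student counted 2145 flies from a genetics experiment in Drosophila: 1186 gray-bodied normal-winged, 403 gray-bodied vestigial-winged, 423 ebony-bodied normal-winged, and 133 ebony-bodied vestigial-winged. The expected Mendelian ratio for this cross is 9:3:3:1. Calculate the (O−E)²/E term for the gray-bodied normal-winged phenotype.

Under the 9:3:3:1 hypothesis (Σ ratio = 16, N = 2145):
  gray-bodied normal-winged: 2145 × 9/16 = 1206.5625
  gray-bodied vestigial-winged: 2145 × 3/16 = 402.1875
  ebony-bodied normal-winged: 2145 × 3/16 = 402.1875
  ebony-bodied vestigial-winged: 2145 × 1/16 = 134.0625
Contribution of gray-bodied normal-winged: (1186 − 1206.5625)² / 1206.5625 = 0.3504

0.350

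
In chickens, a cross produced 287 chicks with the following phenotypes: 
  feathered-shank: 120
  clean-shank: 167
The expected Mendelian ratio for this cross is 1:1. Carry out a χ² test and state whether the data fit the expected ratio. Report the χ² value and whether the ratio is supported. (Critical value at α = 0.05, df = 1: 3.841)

Total ratio parts = 2. Expected numbers out of 287:
  feathered-shank: 287 × 1/2 = 143.5
  clean-shank: 287 × 1/2 = 143.5
χ² = Σ (O − E)² / E
  feathered-shank: (120 − 143.5)² / 143.5 = 3.8484
  clean-shank: (167 − 143.5)² / 143.5 = 3.8484
χ² = 3.8484 + 3.8484 = 7.6968 ≈ 7.697
Degrees of freedom = 2 − 1 = 1; critical value at α = 0.05 is 3.841.
Since 7.697 > 3.841, we reject the null hypothesis — the data do not fit the 1:1 ratio.

7.697; not consistent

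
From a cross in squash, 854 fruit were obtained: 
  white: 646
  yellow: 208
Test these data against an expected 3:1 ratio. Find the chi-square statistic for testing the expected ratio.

0.189

Total ratio parts = 4. Expected numbers out of 854:
  white: 854 × 3/4 = 640.5
  yellow: 854 × 1/4 = 213.5
χ² = Σ (O − E)² / E
  white: (646 − 640.5)² / 640.5 = 0.0472
  yellow: (208 − 213.5)² / 213.5 = 0.1417
χ² = 0.0472 + 0.1417 = 0.1889 ≈ 0.189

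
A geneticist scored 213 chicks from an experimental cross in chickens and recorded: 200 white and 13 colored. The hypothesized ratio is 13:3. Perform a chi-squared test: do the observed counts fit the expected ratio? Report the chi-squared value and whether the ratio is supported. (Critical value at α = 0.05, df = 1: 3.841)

The 13:3 ratio has 16 parts, so with N = 213 the expected counts are:
  white: 213 × 13/16 = 173.0625
  colored: 213 × 3/16 = 39.9375
χ² = Σ (O − E)² / E
  white: (200 − 173.0625)² / 173.0625 = 4.1929
  colored: (13 − 39.9375)² / 39.9375 = 18.1691
χ² = 4.1929 + 18.1691 = 22.362
Degrees of freedom = 2 − 1 = 1; critical value at α = 0.05 is 3.841.
Since 22.362 > 3.841, we reject the null hypothesis — the data do not fit the 13:3 ratio.

22.362; not consistent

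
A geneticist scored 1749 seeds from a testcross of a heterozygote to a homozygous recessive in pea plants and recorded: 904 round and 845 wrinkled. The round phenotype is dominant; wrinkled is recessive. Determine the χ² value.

A testcross of a heterozygote (Aa × aa) gives a 1:1 phenotypic ratio.
Expected counts for N = 1749 under a 1:1 ratio (total parts = 2):
  round: 1749 × 1/2 = 874.5
  wrinkled: 1749 × 1/2 = 874.5
χ² = Σ (O − E)² / E
  round: (904 − 874.5)² / 874.5 = 0.9951
  wrinkled: (845 − 874.5)² / 874.5 = 0.9951
χ² = 0.9951 + 0.9951 = 1.9902 ≈ 1.990

1.990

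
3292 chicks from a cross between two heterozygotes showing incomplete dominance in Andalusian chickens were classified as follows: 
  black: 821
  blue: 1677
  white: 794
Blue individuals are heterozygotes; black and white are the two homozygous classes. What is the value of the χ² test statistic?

1.611

With incomplete dominance, a heterozygote × heterozygote cross gives a 1:2:1 phenotypic ratio.
Under the 1:2:1 hypothesis (Σ ratio = 4, N = 3292):
  black: 3292 × 1/4 = 823
  blue: 3292 × 2/4 = 1646
  white: 3292 × 1/4 = 823
χ² = Σ (O − E)² / E
  black: (821 − 823)² / 823 = 0.0049
  blue: (1677 − 1646)² / 1646 = 0.5838
  white: (794 − 823)² / 823 = 1.0219
χ² = 0.0049 + 0.5838 + 1.0219 = 1.6106 ≈ 1.611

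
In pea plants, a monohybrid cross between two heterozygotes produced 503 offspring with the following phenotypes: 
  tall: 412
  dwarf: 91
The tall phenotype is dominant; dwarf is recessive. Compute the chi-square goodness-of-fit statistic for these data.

12.804

For a monohybrid cross between heterozygotes with complete dominance, the expected phenotypic ratio is 3:1.
Total ratio parts = 4. Expected numbers out of 503:
  tall: 503 × 3/4 = 377.25
  dwarf: 503 × 1/4 = 125.75
χ² = Σ (O − E)² / E
  tall: (412 − 377.25)² / 377.25 = 3.2010
  dwarf: (91 − 125.75)² / 125.75 = 9.6029
χ² = 3.2010 + 9.6029 = 12.8039 ≈ 12.804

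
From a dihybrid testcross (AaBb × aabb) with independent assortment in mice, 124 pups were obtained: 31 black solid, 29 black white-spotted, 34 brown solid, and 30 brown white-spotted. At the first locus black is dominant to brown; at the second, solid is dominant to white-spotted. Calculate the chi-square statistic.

A dihybrid testcross with independent assortment gives a 1:1:1:1 ratio.
The 1:1:1:1 ratio has 4 parts, so with N = 124 the expected counts are:
  black solid: 124 × 1/4 = 31
  black white-spotted: 124 × 1/4 = 31
  brown solid: 124 × 1/4 = 31
  brown white-spotted: 124 × 1/4 = 31
χ² = Σ (O − E)² / E
  black solid: (31 − 31)² / 31 = 0.0000
  black white-spotted: (29 − 31)² / 31 = 0.1290
  brown solid: (34 − 31)² / 31 = 0.2903
  brown white-spotted: (30 − 31)² / 31 = 0.0323
χ² = 0.0000 + 0.1290 + 0.2903 + 0.0323 = 0.4516 ≈ 0.452

0.452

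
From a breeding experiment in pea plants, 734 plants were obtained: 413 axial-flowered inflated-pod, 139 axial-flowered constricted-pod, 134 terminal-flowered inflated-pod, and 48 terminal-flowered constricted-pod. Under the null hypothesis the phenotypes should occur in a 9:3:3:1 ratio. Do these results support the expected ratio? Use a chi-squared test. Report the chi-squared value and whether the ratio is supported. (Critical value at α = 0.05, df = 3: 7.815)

0.208; consistent

Under the 9:3:3:1 hypothesis (Σ ratio = 16, N = 734):
  axial-flowered inflated-pod: 734 × 9/16 = 412.875
  axial-flowered constricted-pod: 734 × 3/16 = 137.625
  terminal-flowered inflated-pod: 734 × 3/16 = 137.625
  terminal-flowered constricted-pod: 734 × 1/16 = 45.875
χ² = Σ (O − E)² / E
  axial-flowered inflated-pod: (413 − 412.875)² / 412.875 = 0.0000
  axial-flowered constricted-pod: (139 − 137.625)² / 137.625 = 0.0137
  terminal-flowered inflated-pod: (134 − 137.625)² / 137.625 = 0.0955
  terminal-flowered constricted-pod: (48 − 45.875)² / 45.875 = 0.0984
χ² = 0.0000 + 0.0137 + 0.0955 + 0.0984 = 0.2076 ≈ 0.208
Degrees of freedom = 4 − 1 = 3; critical value at α = 0.05 is 7.815.
Since 0.208 < 7.815, we fail to reject the null hypothesis — the data are consistent with the 9:3:3:1 ratio.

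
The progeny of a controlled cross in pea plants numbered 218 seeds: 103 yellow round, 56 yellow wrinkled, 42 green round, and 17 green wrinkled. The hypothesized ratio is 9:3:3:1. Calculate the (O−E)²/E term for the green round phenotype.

The 9:3:3:1 ratio has 16 parts, so with N = 218 the expected counts are:
  yellow round: 218 × 9/16 = 122.625
  yellow wrinkled: 218 × 3/16 = 40.875
  green round: 218 × 3/16 = 40.875
  green wrinkled: 218 × 1/16 = 13.625
Contribution of green round: (42 − 40.875)² / 40.875 = 0.0310

0.031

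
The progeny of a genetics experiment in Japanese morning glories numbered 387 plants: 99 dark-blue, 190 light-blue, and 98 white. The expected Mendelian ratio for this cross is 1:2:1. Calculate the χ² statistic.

The 1:2:1 ratio has 4 parts, so with N = 387 the expected counts are:
  dark-blue: 387 × 1/4 = 96.75
  light-blue: 387 × 2/4 = 193.5
  white: 387 × 1/4 = 96.75
χ² = Σ (O − E)² / E
  dark-blue: (99 − 96.75)² / 96.75 = 0.0523
  light-blue: (190 − 193.5)² / 193.5 = 0.0633
  white: (98 − 96.75)² / 96.75 = 0.0161
χ² = 0.0523 + 0.0633 + 0.0161 = 0.1317 ≈ 0.132

0.132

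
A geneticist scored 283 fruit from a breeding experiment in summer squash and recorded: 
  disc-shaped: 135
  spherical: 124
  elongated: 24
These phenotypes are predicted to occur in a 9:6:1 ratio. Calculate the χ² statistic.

Under the 9:6:1 hypothesis (Σ ratio = 16, N = 283):
  disc-shaped: 283 × 9/16 = 159.1875
  spherical: 283 × 6/16 = 106.125
  elongated: 283 × 1/16 = 17.6875
χ² = Σ (O − E)² / E
  disc-shaped: (135 − 159.1875)² / 159.1875 = 3.6751
  spherical: (124 − 106.125)² / 106.125 = 3.0107
  elongated: (24 − 17.6875)² / 17.6875 = 2.2529
χ² = 3.6751 + 3.0107 + 2.2529 = 8.9387 ≈ 8.939

8.939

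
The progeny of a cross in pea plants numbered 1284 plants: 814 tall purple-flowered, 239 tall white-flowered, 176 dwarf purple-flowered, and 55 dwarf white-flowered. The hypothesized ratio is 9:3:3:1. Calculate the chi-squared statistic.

37.027

Under the 9:3:3:1 hypothesis (Σ ratio = 16, N = 1284):
  tall purple-flowered: 1284 × 9/16 = 722.25
  tall white-flowered: 1284 × 3/16 = 240.75
  dwarf purple-flowered: 1284 × 3/16 = 240.75
  dwarf white-flowered: 1284 × 1/16 = 80.25
χ² = Σ (O − E)² / E
  tall purple-flowered: (814 − 722.25)² / 722.25 = 11.6553
  tall white-flowered: (239 − 240.75)² / 240.75 = 0.0127
  dwarf purple-flowered: (176 − 240.75)² / 240.75 = 17.4146
  dwarf white-flowered: (55 − 80.25)² / 80.25 = 7.9447
χ² = 11.6553 + 0.0127 + 17.4146 + 7.9447 = 37.0273 ≈ 37.027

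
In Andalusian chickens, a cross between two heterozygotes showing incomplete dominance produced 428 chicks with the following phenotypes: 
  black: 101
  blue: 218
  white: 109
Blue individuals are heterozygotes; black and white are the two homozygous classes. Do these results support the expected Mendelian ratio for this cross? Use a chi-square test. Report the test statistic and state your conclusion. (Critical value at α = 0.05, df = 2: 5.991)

0.449; consistent

With incomplete dominance, a heterozygote × heterozygote cross gives a 1:2:1 phenotypic ratio.
Under the 1:2:1 hypothesis (Σ ratio = 4, N = 428):
  black: 428 × 1/4 = 107
  blue: 428 × 2/4 = 214
  white: 428 × 1/4 = 107
χ² = Σ (O − E)² / E
  black: (101 − 107)² / 107 = 0.3364
  blue: (218 − 214)² / 214 = 0.0748
  white: (109 − 107)² / 107 = 0.0374
χ² = 0.3364 + 0.0748 + 0.0374 = 0.4486 ≈ 0.449
Degrees of freedom = 3 − 1 = 2; critical value at α = 0.05 is 5.991.
Since 0.449 < 5.991, we fail to reject the null hypothesis — the data are consistent with the 1:2:1 ratio.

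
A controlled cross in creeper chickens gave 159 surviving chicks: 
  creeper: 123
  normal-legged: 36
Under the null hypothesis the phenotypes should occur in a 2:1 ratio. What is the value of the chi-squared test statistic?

8.179

Total ratio parts = 3. Expected numbers out of 159:
  creeper: 159 × 2/3 = 106
  normal-legged: 159 × 1/3 = 53
χ² = Σ (O − E)² / E
  creeper: (123 − 106)² / 106 = 2.7264
  normal-legged: (36 − 53)² / 53 = 5.4528
χ² = 2.7264 + 5.4528 = 8.1792 ≈ 8.179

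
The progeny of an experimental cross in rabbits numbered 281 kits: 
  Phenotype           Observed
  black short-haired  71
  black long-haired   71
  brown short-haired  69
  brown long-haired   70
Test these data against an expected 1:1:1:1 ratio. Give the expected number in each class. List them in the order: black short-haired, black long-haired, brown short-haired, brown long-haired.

Under the 1:1:1:1 hypothesis (Σ ratio = 4, N = 281):
  black short-haired: 281 × 1/4 = 70.25
  black long-haired: 281 × 1/4 = 70.25
  brown short-haired: 281 × 1/4 = 70.25
  brown long-haired: 281 × 1/4 = 70.25

70.25, 70.25, 70.25, 70.25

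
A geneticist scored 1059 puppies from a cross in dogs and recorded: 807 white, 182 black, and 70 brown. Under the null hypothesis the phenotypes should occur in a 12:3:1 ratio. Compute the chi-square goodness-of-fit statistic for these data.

Under the 12:3:1 hypothesis (Σ ratio = 16, N = 1059):
  white: 1059 × 12/16 = 794.25
  black: 1059 × 3/16 = 198.5625
  brown: 1059 × 1/16 = 66.1875
χ² = Σ (O − E)² / E
  white: (807 − 794.25)² / 794.25 = 0.2047
  black: (182 − 198.5625)² / 198.5625 = 1.3815
  brown: (70 − 66.1875)² / 66.1875 = 0.2196
χ² = 0.2047 + 1.3815 + 0.2196 = 1.8058 ≈ 1.806

1.806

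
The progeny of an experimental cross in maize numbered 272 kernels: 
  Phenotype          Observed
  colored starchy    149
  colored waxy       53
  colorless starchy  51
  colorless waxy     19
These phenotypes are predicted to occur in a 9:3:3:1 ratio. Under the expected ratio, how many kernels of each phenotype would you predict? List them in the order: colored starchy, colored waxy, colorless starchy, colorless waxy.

The 9:3:3:1 ratio has 16 parts, so with N = 272 the expected counts are:
  colored starchy: 272 × 9/16 = 153
  colored waxy: 272 × 3/16 = 51
  colorless starchy: 272 × 3/16 = 51
  colorless waxy: 272 × 1/16 = 17

153, 51, 51, 17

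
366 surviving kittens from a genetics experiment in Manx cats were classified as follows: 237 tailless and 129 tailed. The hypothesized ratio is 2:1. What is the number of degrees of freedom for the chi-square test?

A goodness-of-fit test with 2 phenotype classes has df = 2 − 1 = 1.

1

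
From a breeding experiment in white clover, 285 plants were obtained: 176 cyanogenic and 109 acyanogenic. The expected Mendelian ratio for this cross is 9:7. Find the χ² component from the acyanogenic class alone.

Expected counts for N = 285 under a 9:7 ratio (total parts = 16):
  cyanogenic: 285 × 9/16 = 160.3125
  acyanogenic: 285 × 7/16 = 124.6875
Contribution of acyanogenic: (109 − 124.6875)² / 124.6875 = 1.9737

1.974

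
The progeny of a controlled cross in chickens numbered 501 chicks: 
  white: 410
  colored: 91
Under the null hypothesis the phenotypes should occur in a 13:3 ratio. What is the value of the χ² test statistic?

0.113

Under the 13:3 hypothesis (Σ ratio = 16, N = 501):
  white: 501 × 13/16 = 407.0625
  colored: 501 × 3/16 = 93.9375
χ² = Σ (O − E)² / E
  white: (410 − 407.0625)² / 407.0625 = 0.0212
  colored: (91 − 93.9375)² / 93.9375 = 0.0919
χ² = 0.0212 + 0.0919 = 0.1131 ≈ 0.113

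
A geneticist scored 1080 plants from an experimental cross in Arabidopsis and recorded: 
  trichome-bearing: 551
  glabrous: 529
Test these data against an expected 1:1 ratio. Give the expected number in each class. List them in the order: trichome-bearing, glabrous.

Total ratio parts = 2. Expected numbers out of 1080:
  trichome-bearing: 1080 × 1/2 = 540
  glabrous: 1080 × 1/2 = 540

540, 540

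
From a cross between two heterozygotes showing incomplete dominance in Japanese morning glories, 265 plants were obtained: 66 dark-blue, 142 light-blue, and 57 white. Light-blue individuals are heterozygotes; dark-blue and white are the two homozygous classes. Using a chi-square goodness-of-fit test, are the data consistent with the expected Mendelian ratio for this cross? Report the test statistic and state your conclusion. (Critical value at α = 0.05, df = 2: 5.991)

1.974; consistent

With incomplete dominance, a heterozygote × heterozygote cross gives a 1:2:1 phenotypic ratio.
The 1:2:1 ratio has 4 parts, so with N = 265 the expected counts are:
  dark-blue: 265 × 1/4 = 66.25
  light-blue: 265 × 2/4 = 132.5
  white: 265 × 1/4 = 66.25
χ² = Σ (O − E)² / E
  dark-blue: (66 − 66.25)² / 66.25 = 0.0009
  light-blue: (142 − 132.5)² / 132.5 = 0.6811
  white: (57 − 66.25)² / 66.25 = 1.2915
χ² = 0.0009 + 0.6811 + 1.2915 = 1.9735 ≈ 1.974
Degrees of freedom = 3 − 1 = 2; critical value at α = 0.05 is 5.991.
Since 1.974 < 5.991, we fail to reject the null hypothesis — the data are consistent with the 1:2:1 ratio.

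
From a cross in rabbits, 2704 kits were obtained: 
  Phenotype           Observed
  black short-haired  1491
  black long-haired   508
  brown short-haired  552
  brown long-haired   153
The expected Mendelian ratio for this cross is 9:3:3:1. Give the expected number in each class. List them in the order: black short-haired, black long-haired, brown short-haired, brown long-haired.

Expected counts for N = 2704 under a 9:3:3:1 ratio (total parts = 16):
  black short-haired: 2704 × 9/16 = 1521
  black long-haired: 2704 × 3/16 = 507
  brown short-haired: 2704 × 3/16 = 507
  brown long-haired: 2704 × 1/16 = 169

1521, 507, 507, 169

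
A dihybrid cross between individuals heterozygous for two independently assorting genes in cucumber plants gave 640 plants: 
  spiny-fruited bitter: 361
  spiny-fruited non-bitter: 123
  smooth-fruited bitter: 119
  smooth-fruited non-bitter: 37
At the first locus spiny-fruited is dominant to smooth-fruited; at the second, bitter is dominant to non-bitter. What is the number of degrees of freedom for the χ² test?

3

A dihybrid F₂ with independent assortment and complete dominance at both loci gives a 9:3:3:1 phenotypic ratio.
A goodness-of-fit test with 4 phenotype classes has df = 4 − 1 = 3.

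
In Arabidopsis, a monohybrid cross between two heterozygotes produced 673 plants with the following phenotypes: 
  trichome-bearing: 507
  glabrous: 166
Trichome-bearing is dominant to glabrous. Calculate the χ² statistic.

0.040

For a monohybrid cross between heterozygotes with complete dominance, the expected phenotypic ratio is 3:1.
Total ratio parts = 4. Expected numbers out of 673:
  trichome-bearing: 673 × 3/4 = 504.75
  glabrous: 673 × 1/4 = 168.25
χ² = Σ (O − E)² / E
  trichome-bearing: (507 − 504.75)² / 504.75 = 0.0100
  glabrous: (166 − 168.25)² / 168.25 = 0.0301
χ² = 0.0100 + 0.0301 = 0.0401 ≈ 0.040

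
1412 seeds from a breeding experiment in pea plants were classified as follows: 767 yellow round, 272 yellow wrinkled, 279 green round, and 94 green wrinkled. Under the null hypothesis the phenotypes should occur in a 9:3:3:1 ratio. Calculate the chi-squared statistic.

2.275

Total ratio parts = 16. Expected numbers out of 1412:
  yellow round: 1412 × 9/16 = 794.25
  yellow wrinkled: 1412 × 3/16 = 264.75
  green round: 1412 × 3/16 = 264.75
  green wrinkled: 1412 × 1/16 = 88.25
χ² = Σ (O − E)² / E
  yellow round: (767 − 794.25)² / 794.25 = 0.9349
  yellow wrinkled: (272 − 264.75)² / 264.75 = 0.1985
  green round: (279 − 264.75)² / 264.75 = 0.7670
  green wrinkled: (94 − 88.25)² / 88.25 = 0.3746
χ² = 0.9349 + 0.1985 + 0.7670 + 0.3746 = 2.275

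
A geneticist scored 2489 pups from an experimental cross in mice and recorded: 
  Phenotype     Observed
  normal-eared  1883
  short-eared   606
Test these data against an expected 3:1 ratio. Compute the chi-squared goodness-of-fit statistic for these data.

The 3:1 ratio has 4 parts, so with N = 2489 the expected counts are:
  normal-eared: 2489 × 3/4 = 1866.75
  short-eared: 2489 × 1/4 = 622.25
χ² = Σ (O − E)² / E
  normal-eared: (1883 − 1866.75)² / 1866.75 = 0.1415
  short-eared: (606 − 622.25)² / 622.25 = 0.4244
χ² = 0.1415 + 0.4244 = 0.5659 ≈ 0.566

0.566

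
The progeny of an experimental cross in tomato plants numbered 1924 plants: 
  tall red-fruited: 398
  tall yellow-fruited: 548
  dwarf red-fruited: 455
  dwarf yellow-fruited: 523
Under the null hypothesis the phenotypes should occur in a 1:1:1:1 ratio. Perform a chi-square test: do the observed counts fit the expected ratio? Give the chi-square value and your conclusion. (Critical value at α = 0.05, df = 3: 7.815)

28.728; not consistent

Under the 1:1:1:1 hypothesis (Σ ratio = 4, N = 1924):
  tall red-fruited: 1924 × 1/4 = 481
  tall yellow-fruited: 1924 × 1/4 = 481
  dwarf red-fruited: 1924 × 1/4 = 481
  dwarf yellow-fruited: 1924 × 1/4 = 481
χ² = Σ (O − E)² / E
  tall red-fruited: (398 − 481)² / 481 = 14.3222
  tall yellow-fruited: (548 − 481)² / 481 = 9.3326
  dwarf red-fruited: (455 − 481)² / 481 = 1.4054
  dwarf yellow-fruited: (523 − 481)² / 481 = 3.6674
χ² = 14.3222 + 9.3326 + 1.4054 + 3.6674 = 28.7276 ≈ 28.728
Degrees of freedom = 4 − 1 = 3; critical value at α = 0.05 is 7.815.
Since 28.728 > 7.815, we reject the null hypothesis — the data do not fit the 1:1:1:1 ratio.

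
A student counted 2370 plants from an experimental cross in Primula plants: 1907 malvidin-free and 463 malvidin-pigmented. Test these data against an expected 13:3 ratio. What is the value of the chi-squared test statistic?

Expected counts for N = 2370 under a 13:3 ratio (total parts = 16):
  malvidin-free: 2370 × 13/16 = 1925.625
  malvidin-pigmented: 2370 × 3/16 = 444.375
χ² = Σ (O − E)² / E
  malvidin-free: (1907 − 1925.625)² / 1925.625 = 0.1801
  malvidin-pigmented: (463 − 444.375)² / 444.375 = 0.7806
χ² = 0.1801 + 0.7806 = 0.9607 ≈ 0.961

0.961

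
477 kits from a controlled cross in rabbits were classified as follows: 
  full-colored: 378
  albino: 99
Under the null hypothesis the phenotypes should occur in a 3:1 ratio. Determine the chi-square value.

4.585

The 3:1 ratio has 4 parts, so with N = 477 the expected counts are:
  full-colored: 477 × 3/4 = 357.75
  albino: 477 × 1/4 = 119.25
χ² = Σ (O − E)² / E
  full-colored: (378 − 357.75)² / 357.75 = 1.1462
  albino: (99 − 119.25)² / 119.25 = 3.4387
χ² = 1.1462 + 3.4387 = 4.5849 ≈ 4.585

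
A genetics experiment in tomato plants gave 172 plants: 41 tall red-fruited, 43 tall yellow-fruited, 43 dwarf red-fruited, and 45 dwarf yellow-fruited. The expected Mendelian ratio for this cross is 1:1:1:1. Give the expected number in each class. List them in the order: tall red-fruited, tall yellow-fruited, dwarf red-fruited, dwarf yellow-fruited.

Expected counts for N = 172 under a 1:1:1:1 ratio (total parts = 4):
  tall red-fruited: 172 × 1/4 = 43
  tall yellow-fruited: 172 × 1/4 = 43
  dwarf red-fruited: 172 × 1/4 = 43
  dwarf yellow-fruited: 172 × 1/4 = 43

43, 43, 43, 43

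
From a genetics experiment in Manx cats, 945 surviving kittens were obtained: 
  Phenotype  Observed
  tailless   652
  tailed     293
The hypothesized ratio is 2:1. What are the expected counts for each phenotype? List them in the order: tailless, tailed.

Under the 2:1 hypothesis (Σ ratio = 3, N = 945):
  tailless: 945 × 2/3 = 630
  tailed: 945 × 1/3 = 315

630, 315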